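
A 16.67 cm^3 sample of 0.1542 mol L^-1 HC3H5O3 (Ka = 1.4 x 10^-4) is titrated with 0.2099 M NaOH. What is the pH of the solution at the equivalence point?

n(HC3H5O3) = 0.1542 x 0.01667 = 0.002571 mol; V(NaOH) at equivalence = 0.002571/0.2099 = 0.01225 L.
At equivalence all the acid is converted to C3H5O3-; total volume = 0.01667 + 0.01225 = 0.02892 L, so [C3H5O3-] = 0.002571/0.02892 = 0.08889 M.
Kb = Kw/Ka = 1.0e-14 / 1.4 x 10^-4 = 7.14e-11.
[OH^-] = sqrt(Kb x [C3H5O3-]) = sqrt(7.14e-11 x 0.08889) = 2.52e-6 M.
pOH = 5.60, so pH = 14.00 - 5.60 = 8.40.

8.40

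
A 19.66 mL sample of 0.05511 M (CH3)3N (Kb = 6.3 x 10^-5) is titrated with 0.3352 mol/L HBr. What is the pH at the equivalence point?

5.56

n((CH3)3N) = 0.05511 x 0.01966 = 0.001083 mol; V(HBr) at equivalence = 0.001083/0.3352 = 0.003232 L.
At equivalence the base is fully converted to (CH3)3NH+; total volume = 0.02289 L, so [(CH3)3NH+] = 0.001083/0.02289 = 0.04733 M.
Ka((CH3)3NH+) = Kw/Kb = 1.0e-14 / 6.3 x 10^-5 = 1.59e-10.
[H^+] = sqrt(Ka x [(CH3)3NH+]) = sqrt(1.59e-10 x 0.04733) = 2.74e-6 M.
pH = -log(2.74e-6) = 5.56.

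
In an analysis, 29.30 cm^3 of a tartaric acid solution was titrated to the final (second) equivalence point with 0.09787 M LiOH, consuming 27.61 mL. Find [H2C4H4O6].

n(LiOH) = 0.09787 x 0.02761 = 0.002702 mol.
At the final (second) equivalence point, 2 mol OH^- react per mol H2C4H4O6, so n(H2C4H4O6) = 0.002702 / 2 = 0.001351 mol.
[H2C4H4O6] = 0.001351 / 0.02930 L = 0.0461 M.

0.0461 M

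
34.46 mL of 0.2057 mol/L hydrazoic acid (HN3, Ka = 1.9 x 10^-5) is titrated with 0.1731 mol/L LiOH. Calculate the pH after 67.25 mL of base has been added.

n(acid) = 0.2057 x 0.03446 = 0.007088 mol; n(LiOH) added = 0.1731 x 0.06725 = 0.01164 mol.
Base is in excess by 0.01164 - 0.007088 = 0.004553 mol in a total volume of 0.1017 L.
[OH^-] = 0.004553/0.1017 = 0.04476 M, so pOH = 1.35 and pH = 14.00 - 1.35 = 12.65.

12.65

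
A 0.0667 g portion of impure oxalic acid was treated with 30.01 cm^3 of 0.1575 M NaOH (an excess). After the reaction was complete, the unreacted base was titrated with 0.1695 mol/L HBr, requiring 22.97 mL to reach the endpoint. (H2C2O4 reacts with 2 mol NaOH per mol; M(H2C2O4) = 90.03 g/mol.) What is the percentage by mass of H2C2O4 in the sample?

Total n(NaOH) added = 0.1575 x 0.03001 = 0.004727 mol.
n(HBr) used = 0.1695 x 0.02297 = 0.003893 mol, which equals the excess n(NaOH).
So n(NaOH) consumed by the sample = 0.004727 - 0.003893 = 0.0008332 mol.
n(H2C2O4) = 0.0008332 / 2 = 0.0004166 mol.
mass H2C2O4 = 0.0004166 x 90.03 = 0.03750 g, so %H2C2O4 = 0.03750/0.0667 x 100 = 56.2%.

56.2%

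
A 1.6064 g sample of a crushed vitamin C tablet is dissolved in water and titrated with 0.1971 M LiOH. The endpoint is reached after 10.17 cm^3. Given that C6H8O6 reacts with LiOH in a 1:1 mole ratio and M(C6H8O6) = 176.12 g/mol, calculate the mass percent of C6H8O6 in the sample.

22.0%

n(LiOH) = 0.1971 x 0.01017 = 0.002005 mol.
n(C6H8O6) = 0.002005 / 1 = 0.002005 mol.
mass of C6H8O6 = 0.002005 x 176.12 = 0.3530 g.
% purity = 0.3530 / 1.6064 x 100 = 22.0%.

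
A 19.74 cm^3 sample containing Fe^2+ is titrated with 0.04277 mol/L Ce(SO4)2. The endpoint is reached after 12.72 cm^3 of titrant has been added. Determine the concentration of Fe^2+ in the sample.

n(Ce(SO4)2) = 0.04277 x 0.01272 = 0.0005440 mol.
From the balanced equation, 1 mol Ce(SO4)2 reacts with 1 mol Fe^2+, so n(Fe^2+) = 0.0005440 x 1/1 = 0.0005440 mol.
[Fe^2+] = 0.0005440 / 0.01974 L = 0.0276 M.

0.0276 M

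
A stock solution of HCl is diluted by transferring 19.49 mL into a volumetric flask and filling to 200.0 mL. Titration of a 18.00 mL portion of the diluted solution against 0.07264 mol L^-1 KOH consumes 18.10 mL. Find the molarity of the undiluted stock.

0.750 M

n(KOH) = 0.07264 x 0.01810 = 0.001315 mol.
n(HCl) in the aliquot = 0.001315 mol.
[diluted HCl] = 0.001315 / 0.01800 = 0.07304 M.
Dilution factor = 200.0/19.49 = 10.26, so [stock] = 0.07304 x 10.26 = 0.750 M.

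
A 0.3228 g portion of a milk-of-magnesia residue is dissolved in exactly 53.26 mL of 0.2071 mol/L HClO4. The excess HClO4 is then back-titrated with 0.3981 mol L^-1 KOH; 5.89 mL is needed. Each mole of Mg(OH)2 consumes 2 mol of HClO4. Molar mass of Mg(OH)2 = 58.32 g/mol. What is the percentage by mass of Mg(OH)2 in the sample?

Total n(HClO4) added = 0.2071 x 0.05326 = 0.01103 mol.
n(KOH) used = 0.3981 x 0.005890 = 0.002345 mol, which equals the excess n(HClO4).
So n(HClO4) consumed by the sample = 0.01103 - 0.002345 = 0.008685 mol.
n(Mg(OH)2) = 0.008685 / 2 = 0.004343 mol.
mass Mg(OH)2 = 0.004343 x 58.32 = 0.2533 g, so %Mg(OH)2 = 0.2533/0.3228 x 100 = 78.5%.

78.5%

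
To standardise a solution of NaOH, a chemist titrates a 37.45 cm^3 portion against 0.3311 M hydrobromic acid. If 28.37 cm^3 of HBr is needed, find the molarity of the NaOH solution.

0.251 M

n(HBr) delivered = 0.3311 x 0.02837 = 0.009393 mol.
For a 1:1 reaction, n(NaOH) = 0.009393 mol.
[NaOH] = 0.009393 mol / 0.03745 L = 0.251 M.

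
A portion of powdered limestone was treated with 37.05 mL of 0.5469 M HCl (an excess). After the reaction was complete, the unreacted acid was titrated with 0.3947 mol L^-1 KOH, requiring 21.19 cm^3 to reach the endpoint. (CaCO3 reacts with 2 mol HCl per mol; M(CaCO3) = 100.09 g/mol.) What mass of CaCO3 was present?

Total n(HCl) added = 0.5469 x 0.03705 = 0.02026 mol.
n(KOH) used = 0.3947 x 0.02119 = 0.008364 mol, which equals the excess n(HCl).
So n(HCl) consumed by the sample = 0.02026 - 0.008364 = 0.01190 mol.
n(CaCO3) = 0.01190 / 2 = 0.005949 mol.
mass = 0.005949 mol x 100.09 g/mol = 0.595 g.

0.595 g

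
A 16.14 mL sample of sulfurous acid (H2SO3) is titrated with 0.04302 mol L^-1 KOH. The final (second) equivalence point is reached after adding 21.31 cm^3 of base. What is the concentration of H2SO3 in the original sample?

n(KOH) = 0.04302 x 0.02131 = 0.0009168 mol.
At the final (second) equivalence point, 2 mol OH^- react per mol H2SO3, so n(H2SO3) = 0.0009168 / 2 = 0.0004584 mol.
[H2SO3] = 0.0004584 / 0.01614 L = 0.0284 M.

0.0284 M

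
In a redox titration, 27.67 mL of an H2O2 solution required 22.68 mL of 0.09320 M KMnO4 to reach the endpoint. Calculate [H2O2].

0.191 M

n(KMnO4) = 0.09320 x 0.02268 = 0.002114 mol.
From the balanced equation, 2 mol KMnO4 reacts with 5 mol H2O2, so n(H2O2) = 0.002114 x 5/2 = 0.005284 mol.
[H2O2] = 0.005284 / 0.02767 L = 0.191 M.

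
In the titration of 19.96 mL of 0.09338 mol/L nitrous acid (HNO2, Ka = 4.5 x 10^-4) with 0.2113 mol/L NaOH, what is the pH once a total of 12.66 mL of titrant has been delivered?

n(acid) = 0.09338 x 0.01996 = 0.001864 mol; n(NaOH) added = 0.2113 x 0.01266 = 0.002675 mol.
Base is in excess by 0.002675 - 0.001864 = 0.0008112 mol in a total volume of 0.03262 L.
[OH^-] = 0.0008112/0.03262 = 0.02487 M, so pOH = 1.60 and pH = 14.00 - 1.60 = 12.40.

12.40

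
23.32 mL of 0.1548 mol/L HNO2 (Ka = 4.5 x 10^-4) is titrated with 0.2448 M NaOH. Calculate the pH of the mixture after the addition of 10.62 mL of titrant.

Initial n(HNO2) = 0.1548 x 0.02332 = 0.003610 mol.
n(NaOH) added = 0.2448 x 0.01062 = 0.002600 mol, converting that many moles of HNO2 to NO2-.
Remaining n(HNO2) = 0.001010 mol; n(NO2-) = 0.002600 mol.
By Henderson-Hasselbalch, pH = pKa + log([A^-]/[HA]) = 3.35 + log(0.002600/0.001010) = 3.35 + (+0.41) = 3.76.

3.76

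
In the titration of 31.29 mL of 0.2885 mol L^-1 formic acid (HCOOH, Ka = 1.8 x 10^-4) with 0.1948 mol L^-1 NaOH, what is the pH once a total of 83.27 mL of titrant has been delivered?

12.80

n(acid) = 0.2885 x 0.03129 = 0.009027 mol; n(NaOH) added = 0.1948 x 0.08327 = 0.01622 mol.
Base is in excess by 0.01622 - 0.009027 = 0.007194 mol in a total volume of 0.1146 L.
[OH^-] = 0.007194/0.1146 = 0.06280 M, so pOH = 1.20 and pH = 14.00 - 1.20 = 12.80.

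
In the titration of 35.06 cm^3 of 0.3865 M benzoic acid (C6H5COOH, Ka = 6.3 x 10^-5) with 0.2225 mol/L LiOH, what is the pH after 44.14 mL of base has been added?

Initial n(C6H5COOH) = 0.3865 x 0.03506 = 0.01355 mol.
n(LiOH) added = 0.2225 x 0.04414 = 0.009821 mol, converting that many moles of C6H5COOH to C6H5COO-.
Remaining n(C6H5COOH) = 0.003730 mol; n(C6H5COO-) = 0.009821 mol.
By Henderson-Hasselbalch, pH = pKa + log([A^-]/[HA]) = 4.20 + log(0.009821/0.003730) = 4.20 + (+0.42) = 4.62.

4.62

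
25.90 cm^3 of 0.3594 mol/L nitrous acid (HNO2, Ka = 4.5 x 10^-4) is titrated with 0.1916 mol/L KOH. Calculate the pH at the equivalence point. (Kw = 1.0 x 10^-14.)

n(HNO2) = 0.3594 x 0.02590 = 0.009308 mol; V(KOH) at equivalence = 0.009308/0.1916 = 0.04858 L.
At equivalence all the acid is converted to NO2-; total volume = 0.02590 + 0.04858 = 0.07448 L, so [NO2-] = 0.009308/0.07448 = 0.1250 M.
Kb = Kw/Ka = 1.0e-14 / 4.5 x 10^-4 = 2.22e-11.
[OH^-] = sqrt(Kb x [NO2-]) = sqrt(2.22e-11 x 0.1250) = 1.67e-6 M.
pOH = 5.78, so pH = 14.00 - 5.78 = 8.22.

8.22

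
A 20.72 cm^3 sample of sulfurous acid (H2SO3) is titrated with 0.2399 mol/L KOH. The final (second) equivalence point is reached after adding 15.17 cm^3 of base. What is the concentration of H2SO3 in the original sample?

n(KOH) = 0.2399 x 0.01517 = 0.003639 mol.
At the final (second) equivalence point, 2 mol OH^- react per mol H2SO3, so n(H2SO3) = 0.003639 / 2 = 0.001820 mol.
[H2SO3] = 0.001820 / 0.02072 L = 0.0878 M.

0.0878 M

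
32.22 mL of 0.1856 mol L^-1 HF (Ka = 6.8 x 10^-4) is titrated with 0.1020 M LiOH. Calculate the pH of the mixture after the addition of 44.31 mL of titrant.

Initial n(HF) = 0.1856 x 0.03222 = 0.005980 mol.
n(LiOH) added = 0.1020 x 0.04431 = 0.004520 mol, converting that many moles of HF to F-.
Remaining n(HF) = 0.001460 mol; n(F-) = 0.004520 mol.
By Henderson-Hasselbalch, pH = pKa + log([A^-]/[HA]) = 3.17 + log(0.004520/0.001460) = 3.17 + (+0.49) = 3.66.

3.66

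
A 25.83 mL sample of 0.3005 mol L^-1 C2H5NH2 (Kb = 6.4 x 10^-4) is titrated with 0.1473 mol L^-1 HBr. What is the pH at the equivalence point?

5.91

n(C2H5NH2) = 0.3005 x 0.02583 = 0.007762 mol; V(HBr) at equivalence = 0.007762/0.1473 = 0.05269 L.
At equivalence the base is fully converted to C2H5NH3+; total volume = 0.07852 L, so [C2H5NH3+] = 0.007762/0.07852 = 0.09885 M.
Ka(C2H5NH3+) = Kw/Kb = 1.0e-14 / 6.4 x 10^-4 = 1.56e-11.
[H^+] = sqrt(Ka x [C2H5NH3+]) = sqrt(1.56e-11 x 0.09885) = 1.24e-6 M.
pH = -log(1.24e-6) = 5.91.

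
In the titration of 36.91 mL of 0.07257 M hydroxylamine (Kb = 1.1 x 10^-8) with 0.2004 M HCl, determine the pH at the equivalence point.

n(NH2OH) = 0.07257 x 0.03691 = 0.002679 mol; V(HCl) at equivalence = 0.002679/0.2004 = 0.01337 L.
At equivalence the base is fully converted to NH3OH+; total volume = 0.05028 L, so [NH3OH+] = 0.002679/0.05028 = 0.05328 M.
Ka(NH3OH+) = Kw/Kb = 1.0e-14 / 1.1 x 10^-8 = 9.09e-7.
[H^+] = sqrt(Ka x [NH3OH+]) = sqrt(9.09e-7 x 0.05328) = 0.000220 M.
pH = -log(0.000220) = 3.66.

3.66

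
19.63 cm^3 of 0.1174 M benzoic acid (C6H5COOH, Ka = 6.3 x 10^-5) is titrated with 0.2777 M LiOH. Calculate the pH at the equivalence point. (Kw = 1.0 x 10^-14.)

n(C6H5COOH) = 0.1174 x 0.01963 = 0.002305 mol; V(LiOH) at equivalence = 0.002305/0.2777 = 0.008299 L.
At equivalence all the acid is converted to C6H5COO-; total volume = 0.01963 + 0.008299 = 0.02793 L, so [C6H5COO-] = 0.002305/0.02793 = 0.08252 M.
Kb = Kw/Ka = 1.0e-14 / 6.3 x 10^-5 = 1.59e-10.
[OH^-] = sqrt(Kb x [C6H5COO-]) = sqrt(1.59e-10 x 0.08252) = 3.62e-6 M.
pOH = 5.44, so pH = 14.00 - 5.44 = 8.56.

8.56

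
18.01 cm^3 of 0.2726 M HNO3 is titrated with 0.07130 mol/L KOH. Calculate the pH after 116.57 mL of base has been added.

n(acid) = 0.2726 x 0.01801 = 0.004910 mol; n(KOH) added = 0.07130 x 0.1166 = 0.008311 mol.
Base is in excess by 0.008311 - 0.004910 = 0.003402 mol in a total volume of 0.1346 L.
[OH^-] = 0.003402/0.1346 = 0.02528 M, so pOH = 1.60 and pH = 14.00 - 1.60 = 12.40.

12.40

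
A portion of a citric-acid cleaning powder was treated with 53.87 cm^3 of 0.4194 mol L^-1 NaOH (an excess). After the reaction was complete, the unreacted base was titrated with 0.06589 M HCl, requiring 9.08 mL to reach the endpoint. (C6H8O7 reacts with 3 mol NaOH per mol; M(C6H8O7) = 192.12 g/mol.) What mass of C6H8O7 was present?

1.41 g

Total n(NaOH) added = 0.4194 x 0.05387 = 0.02259 mol.
n(HCl) used = 0.06589 x 0.009080 = 0.0005983 mol, which equals the excess n(NaOH).
So n(NaOH) consumed by the sample = 0.02259 - 0.0005983 = 0.02199 mol.
n(C6H8O7) = 0.02199 / 3 = 0.007332 mol.
mass = 0.007332 mol x 192.12 g/mol = 1.41 g.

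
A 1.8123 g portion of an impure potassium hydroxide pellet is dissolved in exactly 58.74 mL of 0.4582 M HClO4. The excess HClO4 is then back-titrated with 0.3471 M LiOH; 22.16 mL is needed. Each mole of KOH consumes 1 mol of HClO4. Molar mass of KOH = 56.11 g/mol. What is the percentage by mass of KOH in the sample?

Total n(HClO4) added = 0.4582 x 0.05874 = 0.02691 mol.
n(LiOH) used = 0.3471 x 0.02216 = 0.007692 mol, which equals the excess n(HClO4).
So n(HClO4) consumed by the sample = 0.02691 - 0.007692 = 0.01922 mol.
n(KOH) = 0.01922 / 1 = 0.01922 mol.
mass KOH = 0.01922 x 56.11 = 1.079 g, so %KOH = 1.079/1.8123 x 100 = 59.5%.

59.5%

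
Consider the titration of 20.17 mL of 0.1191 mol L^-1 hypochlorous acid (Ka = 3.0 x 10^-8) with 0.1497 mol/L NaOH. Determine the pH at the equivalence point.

10.17

n(HClO) = 0.1191 x 0.02017 = 0.002402 mol; V(NaOH) at equivalence = 0.002402/0.1497 = 0.01605 L.
At equivalence all the acid is converted to ClO-; total volume = 0.02017 + 0.01605 = 0.03622 L, so [ClO-] = 0.002402/0.03622 = 0.06633 M.
Kb = Kw/Ka = 1.0e-14 / 3.0 x 10^-8 = 3.33e-7.
[OH^-] = sqrt(Kb x [ClO-]) = sqrt(3.33e-7 x 0.06633) = 0.000149 M.
pOH = 3.83, so pH = 14.00 - 3.83 = 10.17.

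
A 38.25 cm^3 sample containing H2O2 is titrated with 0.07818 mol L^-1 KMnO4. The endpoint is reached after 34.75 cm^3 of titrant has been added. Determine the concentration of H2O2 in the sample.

0.178 M

n(KMnO4) = 0.07818 x 0.03475 = 0.002717 mol.
From the balanced equation, 2 mol KMnO4 reacts with 5 mol H2O2, so n(H2O2) = 0.002717 x 5/2 = 0.006792 mol.
[H2O2] = 0.006792 / 0.03825 L = 0.178 M.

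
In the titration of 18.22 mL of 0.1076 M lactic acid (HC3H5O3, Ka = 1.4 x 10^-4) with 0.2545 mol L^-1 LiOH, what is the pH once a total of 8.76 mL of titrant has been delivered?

n(acid) = 0.1076 x 0.01822 = 0.001960 mol; n(LiOH) added = 0.2545 x 0.008760 = 0.002229 mol.
Base is in excess by 0.002229 - 0.001960 = 0.0002689 mol in a total volume of 0.02698 L.
[OH^-] = 0.0002689/0.02698 = 0.009968 M, so pOH = 2.00 and pH = 14.00 - 2.00 = 12.00.

12.00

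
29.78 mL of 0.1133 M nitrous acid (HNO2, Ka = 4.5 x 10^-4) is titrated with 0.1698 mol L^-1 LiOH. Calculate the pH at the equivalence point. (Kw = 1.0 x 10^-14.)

n(HNO2) = 0.1133 x 0.02978 = 0.003374 mol; V(LiOH) at equivalence = 0.003374/0.1698 = 0.01987 L.
At equivalence all the acid is converted to NO2-; total volume = 0.02978 + 0.01987 = 0.04965 L, so [NO2-] = 0.003374/0.04965 = 0.06796 M.
Kb = Kw/Ka = 1.0e-14 / 4.5 x 10^-4 = 2.22e-11.
[OH^-] = sqrt(Kb x [NO2-]) = sqrt(2.22e-11 x 0.06796) = 1.23e-6 M.
pOH = 5.91, so pH = 14.00 - 5.91 = 8.09.

8.09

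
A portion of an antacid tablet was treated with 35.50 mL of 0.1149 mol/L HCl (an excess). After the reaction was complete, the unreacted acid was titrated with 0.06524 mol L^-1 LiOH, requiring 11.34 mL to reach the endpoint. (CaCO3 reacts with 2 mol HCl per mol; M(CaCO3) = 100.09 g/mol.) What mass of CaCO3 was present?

Total n(HCl) added = 0.1149 x 0.03550 = 0.004079 mol.
n(LiOH) used = 0.06524 x 0.01134 = 0.0007398 mol, which equals the excess n(HCl).
So n(HCl) consumed by the sample = 0.004079 - 0.0007398 = 0.003339 mol.
n(CaCO3) = 0.003339 / 2 = 0.001670 mol.
mass = 0.001670 mol x 100.09 g/mol = 0.167 g.

0.167 g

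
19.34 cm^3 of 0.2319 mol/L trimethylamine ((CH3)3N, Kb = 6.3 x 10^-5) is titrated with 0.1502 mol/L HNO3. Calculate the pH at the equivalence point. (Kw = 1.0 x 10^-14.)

5.42

n((CH3)3N) = 0.2319 x 0.01934 = 0.004485 mol; V(HNO3) at equivalence = 0.004485/0.1502 = 0.02986 L.
At equivalence the base is fully converted to (CH3)3NH+; total volume = 0.04920 L, so [(CH3)3NH+] = 0.004485/0.04920 = 0.09116 M.
Ka((CH3)3NH+) = Kw/Kb = 1.0e-14 / 6.3 x 10^-5 = 1.59e-10.
[H^+] = sqrt(Ka x [(CH3)3NH+]) = sqrt(1.59e-10 x 0.09116) = 3.80e-6 M.
pH = -log(3.80e-6) = 5.42.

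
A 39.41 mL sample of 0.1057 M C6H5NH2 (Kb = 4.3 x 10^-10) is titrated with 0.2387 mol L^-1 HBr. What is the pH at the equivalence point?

2.88

n(C6H5NH2) = 0.1057 x 0.03941 = 0.004166 mol; V(HBr) at equivalence = 0.004166/0.2387 = 0.01745 L.
At equivalence the base is fully converted to C6H5NH3+; total volume = 0.05686 L, so [C6H5NH3+] = 0.004166/0.05686 = 0.07326 M.
Ka(C6H5NH3+) = Kw/Kb = 1.0e-14 / 4.3 x 10^-10 = 2.33e-5.
[H^+] = sqrt(Ka x [C6H5NH3+]) = sqrt(2.33e-5 x 0.07326) = 0.00131 M.
pH = -log(0.00131) = 2.88.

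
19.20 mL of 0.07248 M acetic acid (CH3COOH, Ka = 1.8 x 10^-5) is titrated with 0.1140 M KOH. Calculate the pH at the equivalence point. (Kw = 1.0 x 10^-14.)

n(CH3COOH) = 0.07248 x 0.01920 = 0.001392 mol; V(KOH) at equivalence = 0.001392/0.1140 = 0.01221 L.
At equivalence all the acid is converted to CH3COO-; total volume = 0.01920 + 0.01221 = 0.03141 L, so [CH3COO-] = 0.001392/0.03141 = 0.04431 M.
Kb = Kw/Ka = 1.0e-14 / 1.8 x 10^-5 = 5.56e-10.
[OH^-] = sqrt(Kb x [CH3COO-]) = sqrt(5.56e-10 x 0.04431) = 4.96e-6 M.
pOH = 5.30, so pH = 14.00 - 5.30 = 8.70.

8.70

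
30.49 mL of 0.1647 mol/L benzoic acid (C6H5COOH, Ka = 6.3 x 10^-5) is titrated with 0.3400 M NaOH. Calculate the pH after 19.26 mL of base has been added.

n(acid) = 0.1647 x 0.03049 = 0.005022 mol; n(NaOH) added = 0.3400 x 0.01926 = 0.006548 mol.
Base is in excess by 0.006548 - 0.005022 = 0.001527 mol in a total volume of 0.04975 L.
[OH^-] = 0.001527/0.04975 = 0.03069 M, so pOH = 1.51 and pH = 14.00 - 1.51 = 12.49.

12.49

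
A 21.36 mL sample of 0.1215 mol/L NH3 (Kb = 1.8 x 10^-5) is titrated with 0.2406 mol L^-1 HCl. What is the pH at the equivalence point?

5.17

n(NH3) = 0.1215 x 0.02136 = 0.002595 mol; V(HCl) at equivalence = 0.002595/0.2406 = 0.01079 L.
At equivalence the base is fully converted to NH4+; total volume = 0.03215 L, so [NH4+] = 0.002595/0.03215 = 0.08073 M.
Ka(NH4+) = Kw/Kb = 1.0e-14 / 1.8 x 10^-5 = 5.56e-10.
[H^+] = sqrt(Ka x [NH4+]) = sqrt(5.56e-10 x 0.08073) = 6.70e-6 M.
pH = -log(6.70e-6) = 5.17.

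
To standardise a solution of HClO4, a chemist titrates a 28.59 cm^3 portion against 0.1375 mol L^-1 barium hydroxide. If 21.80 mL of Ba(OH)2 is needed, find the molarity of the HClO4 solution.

0.210 M

n(Ba(OH)2) delivered = 0.1375 x 0.02180 = 0.002998 mol.
The reaction is 2 HClO4 + 1 Ba(OH)2, so n(HClO4) = 0.002998 x 2/1 = 0.005995 mol.
[HClO4] = 0.005995 mol / 0.02859 L = 0.210 M.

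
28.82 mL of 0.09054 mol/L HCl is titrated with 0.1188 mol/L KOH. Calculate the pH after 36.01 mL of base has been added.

n(acid) = 0.09054 x 0.02882 = 0.002609 mol; n(KOH) added = 0.1188 x 0.03601 = 0.004278 mol.
Base is in excess by 0.004278 - 0.002609 = 0.001669 mol in a total volume of 0.06483 L.
[OH^-] = 0.001669/0.06483 = 0.02574 M, so pOH = 1.59 and pH = 14.00 - 1.59 = 12.41.

12.41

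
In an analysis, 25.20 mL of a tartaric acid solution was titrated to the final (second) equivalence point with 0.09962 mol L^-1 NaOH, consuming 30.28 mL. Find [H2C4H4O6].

n(NaOH) = 0.09962 x 0.03028 = 0.003016 mol.
At the final (second) equivalence point, 2 mol OH^- react per mol H2C4H4O6, so n(H2C4H4O6) = 0.003016 / 2 = 0.001508 mol.
[H2C4H4O6] = 0.001508 / 0.02520 L = 0.0599 M.

0.0599 M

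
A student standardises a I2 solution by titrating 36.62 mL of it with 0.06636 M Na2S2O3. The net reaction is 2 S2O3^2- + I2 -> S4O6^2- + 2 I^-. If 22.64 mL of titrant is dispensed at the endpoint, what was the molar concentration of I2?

0.0205 M

n(Na2S2O3) = 0.06636 x 0.02264 = 0.001502 mol.
From the balanced equation, 2 mol Na2S2O3 reacts with 1 mol I2, so n(I2) = 0.001502 x 1/2 = 0.0007512 mol.
[I2] = 0.0007512 / 0.03662 L = 0.0205 M.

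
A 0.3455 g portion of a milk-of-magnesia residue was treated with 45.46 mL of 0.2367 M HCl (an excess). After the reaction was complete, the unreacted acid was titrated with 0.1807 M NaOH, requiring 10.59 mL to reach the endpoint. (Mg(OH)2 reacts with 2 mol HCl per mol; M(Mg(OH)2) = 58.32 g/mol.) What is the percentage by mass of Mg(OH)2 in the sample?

74.7%

Total n(HCl) added = 0.2367 x 0.04546 = 0.01076 mol.
n(NaOH) used = 0.1807 x 0.01059 = 0.001914 mol, which equals the excess n(HCl).
So n(HCl) consumed by the sample = 0.01076 - 0.001914 = 0.008847 mol.
n(Mg(OH)2) = 0.008847 / 2 = 0.004423 mol.
mass Mg(OH)2 = 0.004423 x 58.32 = 0.2580 g, so %Mg(OH)2 = 0.2580/0.3455 x 100 = 74.7%.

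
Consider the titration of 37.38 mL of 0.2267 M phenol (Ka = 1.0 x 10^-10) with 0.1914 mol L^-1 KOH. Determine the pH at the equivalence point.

n(C6H5OH) = 0.2267 x 0.03738 = 0.008474 mol; V(KOH) at equivalence = 0.008474/0.1914 = 0.04427 L.
At equivalence all the acid is converted to C6H5O-; total volume = 0.03738 + 0.04427 = 0.08165 L, so [C6H5O-] = 0.008474/0.08165 = 0.1038 M.
Kb = Kw/Ka = 1.0e-14 / 1.0 x 10^-10 = 0.000100.
[OH^-] = sqrt(Kb x [C6H5O-]) = sqrt(0.000100 x 0.1038) = 0.00322 M.
pOH = 2.49, so pH = 14.00 - 2.49 = 11.51.

11.51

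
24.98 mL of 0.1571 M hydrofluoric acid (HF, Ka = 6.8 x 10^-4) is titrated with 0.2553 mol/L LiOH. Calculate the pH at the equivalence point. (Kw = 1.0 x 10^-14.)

n(HF) = 0.1571 x 0.02498 = 0.003924 mol; V(LiOH) at equivalence = 0.003924/0.2553 = 0.01537 L.
At equivalence all the acid is converted to F-; total volume = 0.02498 + 0.01537 = 0.04035 L, so [F-] = 0.003924/0.04035 = 0.09725 M.
Kb = Kw/Ka = 1.0e-14 / 6.8 x 10^-4 = 1.47e-11.
[OH^-] = sqrt(Kb x [F-]) = sqrt(1.47e-11 x 0.09725) = 1.20e-6 M.
pOH = 5.92, so pH = 14.00 - 5.92 = 8.08.

8.08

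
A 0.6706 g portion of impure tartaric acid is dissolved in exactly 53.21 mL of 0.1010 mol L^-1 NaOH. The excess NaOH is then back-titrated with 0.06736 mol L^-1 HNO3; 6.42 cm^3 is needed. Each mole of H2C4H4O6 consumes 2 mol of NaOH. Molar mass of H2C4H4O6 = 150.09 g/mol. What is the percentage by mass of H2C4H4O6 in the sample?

Total n(NaOH) added = 0.1010 x 0.05321 = 0.005374 mol.
n(HNO3) used = 0.06736 x 0.006420 = 0.0004325 mol, which equals the excess n(NaOH).
So n(NaOH) consumed by the sample = 0.005374 - 0.0004325 = 0.004942 mol.
n(H2C4H4O6) = 0.004942 / 2 = 0.002471 mol.
mass H2C4H4O6 = 0.002471 x 150.09 = 0.3709 g, so %H2C4H4O6 = 0.3709/0.6706 x 100 = 55.3%.

55.3%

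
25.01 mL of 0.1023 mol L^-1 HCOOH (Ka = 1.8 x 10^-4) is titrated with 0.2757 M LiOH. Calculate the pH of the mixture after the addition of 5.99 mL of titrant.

Initial n(HCOOH) = 0.1023 x 0.02501 = 0.002559 mol.
n(LiOH) added = 0.2757 x 0.005990 = 0.001651 mol, converting that many moles of HCOOH to HCOO-.
Remaining n(HCOOH) = 0.0009071 mol; n(HCOO-) = 0.001651 mol.
By Henderson-Hasselbalch, pH = pKa + log([A^-]/[HA]) = 3.74 + log(0.001651/0.0009071) = 3.74 + (+0.26) = 4.00.

4.00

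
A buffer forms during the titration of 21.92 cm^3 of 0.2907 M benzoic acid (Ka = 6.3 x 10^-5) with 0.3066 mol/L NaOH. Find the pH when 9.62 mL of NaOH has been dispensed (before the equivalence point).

4.14

Initial n(C6H5COOH) = 0.2907 x 0.02192 = 0.006372 mol.
n(NaOH) added = 0.3066 x 0.009620 = 0.002949 mol, converting that many moles of C6H5COOH to C6H5COO-.
Remaining n(C6H5COOH) = 0.003423 mol; n(C6H5COO-) = 0.002949 mol.
By Henderson-Hasselbalch, pH = pKa + log([A^-]/[HA]) = 4.20 + log(0.002949/0.003423) = 4.20 + (-0.06) = 4.14.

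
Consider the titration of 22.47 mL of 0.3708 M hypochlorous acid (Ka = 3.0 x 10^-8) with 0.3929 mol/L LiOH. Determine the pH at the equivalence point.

10.40

n(HClO) = 0.3708 x 0.02247 = 0.008332 mol; V(LiOH) at equivalence = 0.008332/0.3929 = 0.02121 L.
At equivalence all the acid is converted to ClO-; total volume = 0.02247 + 0.02121 = 0.04368 L, so [ClO-] = 0.008332/0.04368 = 0.1908 M.
Kb = Kw/Ka = 1.0e-14 / 3.0 x 10^-8 = 3.33e-7.
[OH^-] = sqrt(Kb x [ClO-]) = sqrt(3.33e-7 x 0.1908) = 0.000252 M.
pOH = 3.60, so pH = 14.00 - 3.60 = 10.40.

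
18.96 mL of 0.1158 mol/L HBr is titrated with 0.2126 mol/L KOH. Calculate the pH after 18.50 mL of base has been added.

n(acid) = 0.1158 x 0.01896 = 0.002196 mol; n(KOH) added = 0.2126 x 0.01850 = 0.003933 mol.
Base is in excess by 0.003933 - 0.002196 = 0.001738 mol in a total volume of 0.03746 L.
[OH^-] = 0.001738/0.03746 = 0.04638 M, so pOH = 1.33 and pH = 14.00 - 1.33 = 12.67.

12.67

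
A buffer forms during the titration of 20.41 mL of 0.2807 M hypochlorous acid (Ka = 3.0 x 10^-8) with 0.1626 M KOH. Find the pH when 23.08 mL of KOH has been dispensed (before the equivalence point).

7.80

Initial n(HClO) = 0.2807 x 0.02041 = 0.005729 mol.
n(KOH) added = 0.1626 x 0.02308 = 0.003753 mol, converting that many moles of HClO to ClO-.
Remaining n(HClO) = 0.001976 mol; n(ClO-) = 0.003753 mol.
By Henderson-Hasselbalch, pH = pKa + log([A^-]/[HA]) = 7.52 + log(0.003753/0.001976) = 7.52 + (+0.28) = 7.80.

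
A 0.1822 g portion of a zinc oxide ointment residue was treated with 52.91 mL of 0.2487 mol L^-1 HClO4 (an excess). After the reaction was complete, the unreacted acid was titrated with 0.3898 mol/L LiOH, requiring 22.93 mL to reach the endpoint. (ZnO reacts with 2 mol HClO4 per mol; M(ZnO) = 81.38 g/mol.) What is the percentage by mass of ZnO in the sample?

Total n(HClO4) added = 0.2487 x 0.05291 = 0.01316 mol.
n(LiOH) used = 0.3898 x 0.02293 = 0.008938 mol, which equals the excess n(HClO4).
So n(HClO4) consumed by the sample = 0.01316 - 0.008938 = 0.004221 mol.
n(ZnO) = 0.004221 / 2 = 0.002110 mol.
mass ZnO = 0.002110 x 81.38 = 0.1717 g, so %ZnO = 0.1717/0.1822 x 100 = 94.3%.

94.3%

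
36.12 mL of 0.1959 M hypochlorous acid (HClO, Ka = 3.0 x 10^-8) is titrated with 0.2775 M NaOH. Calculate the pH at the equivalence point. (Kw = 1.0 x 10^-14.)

10.29

n(HClO) = 0.1959 x 0.03612 = 0.007076 mol; V(NaOH) at equivalence = 0.007076/0.2775 = 0.02550 L.
At equivalence all the acid is converted to ClO-; total volume = 0.03612 + 0.02550 = 0.06162 L, so [ClO-] = 0.007076/0.06162 = 0.1148 M.
Kb = Kw/Ka = 1.0e-14 / 3.0 x 10^-8 = 3.33e-7.
[OH^-] = sqrt(Kb x [ClO-]) = sqrt(3.33e-7 x 0.1148) = 0.000196 M.
pOH = 3.71, so pH = 14.00 - 3.71 = 10.29.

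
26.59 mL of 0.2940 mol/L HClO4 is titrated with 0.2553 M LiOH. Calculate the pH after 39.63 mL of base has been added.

n(acid) = 0.2940 x 0.02659 = 0.007817 mol; n(LiOH) added = 0.2553 x 0.03963 = 0.01012 mol.
Base is in excess by 0.01012 - 0.007817 = 0.002300 mol in a total volume of 0.06622 L.
[OH^-] = 0.002300/0.06622 = 0.03473 M, so pOH = 1.46 and pH = 14.00 - 1.46 = 12.54.

12.54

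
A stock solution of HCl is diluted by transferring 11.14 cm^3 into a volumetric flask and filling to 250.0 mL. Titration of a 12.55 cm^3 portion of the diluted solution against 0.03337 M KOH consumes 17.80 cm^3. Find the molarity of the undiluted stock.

n(KOH) = 0.03337 x 0.01780 = 0.0005940 mol.
n(HCl) in the aliquot = 0.0005940 mol.
[diluted HCl] = 0.0005940 / 0.01255 = 0.04733 M.
Dilution factor = 250.0/11.14 = 22.44, so [stock] = 0.04733 x 22.44 = 1.06 M.

1.06 M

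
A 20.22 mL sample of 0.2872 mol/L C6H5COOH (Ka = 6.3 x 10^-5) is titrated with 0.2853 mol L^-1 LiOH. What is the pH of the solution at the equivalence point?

n(C6H5COOH) = 0.2872 x 0.02022 = 0.005807 mol; V(LiOH) at equivalence = 0.005807/0.2853 = 0.02035 L.
At equivalence all the acid is converted to C6H5COO-; total volume = 0.02022 + 0.02035 = 0.04057 L, so [C6H5COO-] = 0.005807/0.04057 = 0.1431 M.
Kb = Kw/Ka = 1.0e-14 / 6.3 x 10^-5 = 1.59e-10.
[OH^-] = sqrt(Kb x [C6H5COO-]) = sqrt(1.59e-10 x 0.1431) = 4.77e-6 M.
pOH = 5.32, so pH = 14.00 - 5.32 = 8.68.

8.68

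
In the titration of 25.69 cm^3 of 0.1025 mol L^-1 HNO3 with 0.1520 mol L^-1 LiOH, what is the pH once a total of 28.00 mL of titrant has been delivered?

n(acid) = 0.1025 x 0.02569 = 0.002633 mol; n(LiOH) added = 0.1520 x 0.02800 = 0.004256 mol.
Base is in excess by 0.004256 - 0.002633 = 0.001623 mol in a total volume of 0.05369 L.
[OH^-] = 0.001623/0.05369 = 0.03022 M, so pOH = 1.52 and pH = 14.00 - 1.52 = 12.48.

12.48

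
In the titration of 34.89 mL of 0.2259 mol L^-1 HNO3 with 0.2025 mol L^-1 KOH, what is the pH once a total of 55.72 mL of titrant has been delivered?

n(acid) = 0.2259 x 0.03489 = 0.007882 mol; n(KOH) added = 0.2025 x 0.05572 = 0.01128 mol.
Base is in excess by 0.01128 - 0.007882 = 0.003402 mol in a total volume of 0.09061 L.
[OH^-] = 0.003402/0.09061 = 0.03754 M, so pOH = 1.43 and pH = 14.00 - 1.43 = 12.57.

12.57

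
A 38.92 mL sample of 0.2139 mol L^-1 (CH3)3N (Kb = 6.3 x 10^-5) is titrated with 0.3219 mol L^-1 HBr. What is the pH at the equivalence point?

n((CH3)3N) = 0.2139 x 0.03892 = 0.008325 mol; V(HBr) at equivalence = 0.008325/0.3219 = 0.02586 L.
At equivalence the base is fully converted to (CH3)3NH+; total volume = 0.06478 L, so [(CH3)3NH+] = 0.008325/0.06478 = 0.1285 M.
Ka((CH3)3NH+) = Kw/Kb = 1.0e-14 / 6.3 x 10^-5 = 1.59e-10.
[H^+] = sqrt(Ka x [(CH3)3NH+]) = sqrt(1.59e-10 x 0.1285) = 4.52e-6 M.
pH = -log(4.52e-6) = 5.35.

5.35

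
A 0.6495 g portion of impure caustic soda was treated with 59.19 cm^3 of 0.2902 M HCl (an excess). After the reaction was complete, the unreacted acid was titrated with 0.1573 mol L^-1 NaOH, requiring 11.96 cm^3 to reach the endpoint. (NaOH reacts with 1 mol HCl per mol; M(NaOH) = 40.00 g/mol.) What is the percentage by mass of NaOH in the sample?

Total n(HCl) added = 0.2902 x 0.05919 = 0.01718 mol.
n(NaOH) used = 0.1573 x 0.01196 = 0.001881 mol, which equals the excess n(HCl).
So n(HCl) consumed by the sample = 0.01718 - 0.001881 = 0.01530 mol.
n(NaOH) = 0.01530 / 1 = 0.01530 mol.
mass NaOH = 0.01530 x 40.00 = 0.6118 g, so %NaOH = 0.6118/0.6495 x 100 = 94.2%.

94.2%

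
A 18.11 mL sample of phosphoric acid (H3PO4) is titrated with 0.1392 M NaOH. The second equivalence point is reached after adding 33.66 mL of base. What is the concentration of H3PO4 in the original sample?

0.129 M

n(NaOH) = 0.1392 x 0.03366 = 0.004685 mol.
At the second equivalence point, 2 mol OH^- react per mol H3PO4, so n(H3PO4) = 0.004685 / 2 = 0.002343 mol.
[H3PO4] = 0.002343 / 0.01811 L = 0.129 M.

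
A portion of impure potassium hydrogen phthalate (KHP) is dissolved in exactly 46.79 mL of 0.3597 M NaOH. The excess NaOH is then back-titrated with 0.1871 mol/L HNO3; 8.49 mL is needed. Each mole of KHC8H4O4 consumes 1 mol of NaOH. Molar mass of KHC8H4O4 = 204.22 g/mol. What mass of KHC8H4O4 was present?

Total n(NaOH) added = 0.3597 x 0.04679 = 0.01683 mol.
n(HNO3) used = 0.1871 x 0.008490 = 0.001588 mol, which equals the excess n(NaOH).
So n(NaOH) consumed by the sample = 0.01683 - 0.001588 = 0.01524 mol.
n(KHC8H4O4) = 0.01524 / 1 = 0.01524 mol.
mass = 0.01524 mol x 204.22 g/mol = 3.11 g.

3.11 g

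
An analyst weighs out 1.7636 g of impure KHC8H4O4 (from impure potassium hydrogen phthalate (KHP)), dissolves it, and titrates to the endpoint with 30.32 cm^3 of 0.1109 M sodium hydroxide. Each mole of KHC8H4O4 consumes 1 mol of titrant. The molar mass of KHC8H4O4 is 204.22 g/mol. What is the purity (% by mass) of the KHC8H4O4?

n(NaOH) = 0.1109 x 0.03032 = 0.003362 mol.
n(KHC8H4O4) = 0.003362 / 1 = 0.003362 mol.
mass of KHC8H4O4 = 0.003362 x 204.22 = 0.6867 g.
% purity = 0.6867 / 1.7636 x 100 = 38.9%.

38.9%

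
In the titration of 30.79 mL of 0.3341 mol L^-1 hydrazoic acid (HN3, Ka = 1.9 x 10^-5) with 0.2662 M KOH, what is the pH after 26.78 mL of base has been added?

Initial n(HN3) = 0.3341 x 0.03079 = 0.01029 mol.
n(KOH) added = 0.2662 x 0.02678 = 0.007129 mol, converting that many moles of HN3 to N3-.
Remaining n(HN3) = 0.003158 mol; n(N3-) = 0.007129 mol.
By Henderson-Hasselbalch, pH = pKa + log([A^-]/[HA]) = 4.72 + log(0.007129/0.003158) = 4.72 + (+0.35) = 5.07.

5.07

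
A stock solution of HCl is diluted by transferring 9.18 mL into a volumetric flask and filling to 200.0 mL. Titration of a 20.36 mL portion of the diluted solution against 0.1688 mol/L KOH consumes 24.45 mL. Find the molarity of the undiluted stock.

n(KOH) = 0.1688 x 0.02445 = 0.004127 mol.
n(HCl) in the aliquot = 0.004127 mol.
[diluted HCl] = 0.004127 / 0.02036 = 0.2027 M.
Dilution factor = 200.0/9.180 = 21.79, so [stock] = 0.2027 x 21.79 = 4.42 M.

4.42 M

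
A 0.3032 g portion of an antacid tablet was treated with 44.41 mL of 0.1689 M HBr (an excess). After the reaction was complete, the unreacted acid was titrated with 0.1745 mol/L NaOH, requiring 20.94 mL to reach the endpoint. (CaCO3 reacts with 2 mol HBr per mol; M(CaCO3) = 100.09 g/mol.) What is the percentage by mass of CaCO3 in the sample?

63.5%

Total n(HBr) added = 0.1689 x 0.04441 = 0.007501 mol.
n(NaOH) used = 0.1745 x 0.02094 = 0.003654 mol, which equals the excess n(HBr).
So n(HBr) consumed by the sample = 0.007501 - 0.003654 = 0.003847 mol.
n(CaCO3) = 0.003847 / 2 = 0.001923 mol.
mass CaCO3 = 0.001923 x 100.09 = 0.1925 g, so %CaCO3 = 0.1925/0.3032 x 100 = 63.5%.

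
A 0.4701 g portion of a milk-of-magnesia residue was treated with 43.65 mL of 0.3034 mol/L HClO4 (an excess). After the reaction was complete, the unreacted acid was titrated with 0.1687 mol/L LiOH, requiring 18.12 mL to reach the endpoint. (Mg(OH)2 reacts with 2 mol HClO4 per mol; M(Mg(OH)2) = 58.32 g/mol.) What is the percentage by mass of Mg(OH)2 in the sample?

63.2%

Total n(HClO4) added = 0.3034 x 0.04365 = 0.01324 mol.
n(LiOH) used = 0.1687 x 0.01812 = 0.003057 mol, which equals the excess n(HClO4).
So n(HClO4) consumed by the sample = 0.01324 - 0.003057 = 0.01019 mol.
n(Mg(OH)2) = 0.01019 / 2 = 0.005093 mol.
mass Mg(OH)2 = 0.005093 x 58.32 = 0.2970 g, so %Mg(OH)2 = 0.2970/0.4701 x 100 = 63.2%.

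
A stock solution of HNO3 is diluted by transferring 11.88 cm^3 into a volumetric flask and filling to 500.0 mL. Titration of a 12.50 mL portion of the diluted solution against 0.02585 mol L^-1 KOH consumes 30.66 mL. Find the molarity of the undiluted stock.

n(KOH) = 0.02585 x 0.03066 = 0.0007926 mol.
n(HNO3) in the aliquot = 0.0007926 mol.
[diluted HNO3] = 0.0007926 / 0.01250 = 0.06340 M.
Dilution factor = 500.0/11.88 = 42.09, so [stock] = 0.06340 x 42.09 = 2.67 M.

2.67 M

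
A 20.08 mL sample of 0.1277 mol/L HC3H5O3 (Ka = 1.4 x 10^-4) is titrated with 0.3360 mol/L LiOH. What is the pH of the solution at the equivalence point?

8.41

n(HC3H5O3) = 0.1277 x 0.02008 = 0.002564 mol; V(LiOH) at equivalence = 0.002564/0.3360 = 0.007632 L.
At equivalence all the acid is converted to C3H5O3-; total volume = 0.02008 + 0.007632 = 0.02771 L, so [C3H5O3-] = 0.002564/0.02771 = 0.09253 M.
Kb = Kw/Ka = 1.0e-14 / 1.4 x 10^-4 = 7.14e-11.
[OH^-] = sqrt(Kb x [C3H5O3-]) = sqrt(7.14e-11 x 0.09253) = 2.57e-6 M.
pOH = 5.59, so pH = 14.00 - 5.59 = 8.41.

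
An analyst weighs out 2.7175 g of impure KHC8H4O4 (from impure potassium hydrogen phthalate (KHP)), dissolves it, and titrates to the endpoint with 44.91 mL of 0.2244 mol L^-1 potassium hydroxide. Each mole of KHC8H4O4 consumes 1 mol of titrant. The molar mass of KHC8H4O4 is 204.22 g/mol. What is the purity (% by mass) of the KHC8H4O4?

n(KOH) = 0.2244 x 0.04491 = 0.01008 mol.
n(KHC8H4O4) = 0.01008 / 1 = 0.01008 mol.
mass of KHC8H4O4 = 0.01008 x 204.22 = 2.058 g.
% purity = 2.058 / 2.7175 x 100 = 75.7%.

75.7%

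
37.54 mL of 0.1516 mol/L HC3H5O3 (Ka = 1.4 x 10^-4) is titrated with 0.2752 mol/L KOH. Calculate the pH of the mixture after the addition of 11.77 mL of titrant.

3.97

Initial n(HC3H5O3) = 0.1516 x 0.03754 = 0.005691 mol.
n(KOH) added = 0.2752 x 0.01177 = 0.003239 mol, converting that many moles of HC3H5O3 to C3H5O3-.
Remaining n(HC3H5O3) = 0.002452 mol; n(C3H5O3-) = 0.003239 mol.
By Henderson-Hasselbalch, pH = pKa + log([A^-]/[HA]) = 3.85 + log(0.003239/0.002452) = 3.85 + (+0.12) = 3.97.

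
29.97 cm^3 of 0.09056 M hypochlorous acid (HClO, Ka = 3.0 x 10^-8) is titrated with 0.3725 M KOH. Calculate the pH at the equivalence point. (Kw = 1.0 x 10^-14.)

n(HClO) = 0.09056 x 0.02997 = 0.002714 mol; V(KOH) at equivalence = 0.002714/0.3725 = 0.007286 L.
At equivalence all the acid is converted to ClO-; total volume = 0.02997 + 0.007286 = 0.03726 L, so [ClO-] = 0.002714/0.03726 = 0.07285 M.
Kb = Kw/Ka = 1.0e-14 / 3.0 x 10^-8 = 3.33e-7.
[OH^-] = sqrt(Kb x [ClO-]) = sqrt(3.33e-7 x 0.07285) = 0.000156 M.
pOH = 3.81, so pH = 14.00 - 3.81 = 10.19.

10.19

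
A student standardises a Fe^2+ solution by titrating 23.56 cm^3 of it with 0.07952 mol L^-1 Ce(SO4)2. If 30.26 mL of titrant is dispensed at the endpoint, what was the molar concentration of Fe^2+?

0.102 M

n(Ce(SO4)2) = 0.07952 x 0.03026 = 0.002406 mol.
From the balanced equation, 1 mol Ce(SO4)2 reacts with 1 mol Fe^2+, so n(Fe^2+) = 0.002406 x 1/1 = 0.002406 mol.
[Fe^2+] = 0.002406 / 0.02356 L = 0.102 M.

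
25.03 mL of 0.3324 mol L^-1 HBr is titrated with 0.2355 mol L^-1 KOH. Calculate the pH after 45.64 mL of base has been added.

12.54

n(acid) = 0.3324 x 0.02503 = 0.008320 mol; n(KOH) added = 0.2355 x 0.04564 = 0.01075 mol.
Base is in excess by 0.01075 - 0.008320 = 0.002428 mol in a total volume of 0.07067 L.
[OH^-] = 0.002428/0.07067 = 0.03436 M, so pOH = 1.46 and pH = 14.00 - 1.46 = 12.54.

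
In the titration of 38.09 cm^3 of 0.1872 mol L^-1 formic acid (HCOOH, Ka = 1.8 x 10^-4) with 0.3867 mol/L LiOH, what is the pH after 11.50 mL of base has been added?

Initial n(HCOOH) = 0.1872 x 0.03809 = 0.007130 mol.
n(LiOH) added = 0.3867 x 0.01150 = 0.004447 mol, converting that many moles of HCOOH to HCOO-.
Remaining n(HCOOH) = 0.002683 mol; n(HCOO-) = 0.004447 mol.
By Henderson-Hasselbalch, pH = pKa + log([A^-]/[HA]) = 3.74 + log(0.004447/0.002683) = 3.74 + (+0.22) = 3.96.

3.96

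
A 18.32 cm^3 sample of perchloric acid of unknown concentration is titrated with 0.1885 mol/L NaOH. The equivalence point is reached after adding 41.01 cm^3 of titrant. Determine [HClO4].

n(NaOH) delivered = 0.1885 x 0.04101 = 0.007730 mol.
For a 1:1 reaction, n(HClO4) = 0.007730 mol.
[HClO4] = 0.007730 mol / 0.01832 L = 0.422 M.

0.422 M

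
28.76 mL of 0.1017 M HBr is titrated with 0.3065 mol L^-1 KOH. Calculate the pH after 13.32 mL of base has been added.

n(acid) = 0.1017 x 0.02876 = 0.002925 mol; n(KOH) added = 0.3065 x 0.01332 = 0.004083 mol.
Base is in excess by 0.004083 - 0.002925 = 0.001158 mol in a total volume of 0.04208 L.
[OH^-] = 0.001158/0.04208 = 0.02751 M, so pOH = 1.56 and pH = 14.00 - 1.56 = 12.44.

12.44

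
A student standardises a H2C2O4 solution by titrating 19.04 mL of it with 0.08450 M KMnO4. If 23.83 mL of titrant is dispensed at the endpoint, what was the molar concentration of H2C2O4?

n(KMnO4) = 0.08450 x 0.02383 = 0.002014 mol.
From the balanced equation, 2 mol KMnO4 reacts with 5 mol H2C2O4, so n(H2C2O4) = 0.002014 x 5/2 = 0.005034 mol.
[H2C2O4] = 0.005034 / 0.01904 L = 0.264 M.

0.264 M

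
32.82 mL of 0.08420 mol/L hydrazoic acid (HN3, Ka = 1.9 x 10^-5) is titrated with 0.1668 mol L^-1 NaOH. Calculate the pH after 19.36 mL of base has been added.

n(acid) = 0.08420 x 0.03282 = 0.002763 mol; n(NaOH) added = 0.1668 x 0.01936 = 0.003229 mol.
Base is in excess by 0.003229 - 0.002763 = 0.0004658 mol in a total volume of 0.05218 L.
[OH^-] = 0.0004658/0.05218 = 0.008927 M, so pOH = 2.05 and pH = 14.00 - 2.05 = 11.95.

11.95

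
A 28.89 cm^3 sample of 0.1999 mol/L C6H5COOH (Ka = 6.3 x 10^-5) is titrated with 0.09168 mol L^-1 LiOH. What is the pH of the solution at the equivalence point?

n(C6H5COOH) = 0.1999 x 0.02889 = 0.005775 mol; V(LiOH) at equivalence = 0.005775/0.09168 = 0.06299 L.
At equivalence all the acid is converted to C6H5COO-; total volume = 0.02889 + 0.06299 = 0.09188 L, so [C6H5COO-] = 0.005775/0.09188 = 0.06285 M.
Kb = Kw/Ka = 1.0e-14 / 6.3 x 10^-5 = 1.59e-10.
[OH^-] = sqrt(Kb x [C6H5COO-]) = sqrt(1.59e-10 x 0.06285) = 3.16e-6 M.
pOH = 5.50, so pH = 14.00 - 5.50 = 8.50.

8.50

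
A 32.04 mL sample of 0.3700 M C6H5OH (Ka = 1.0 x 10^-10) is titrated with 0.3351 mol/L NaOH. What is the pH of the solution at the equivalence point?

11.62

n(C6H5OH) = 0.3700 x 0.03204 = 0.01185 mol; V(NaOH) at equivalence = 0.01185/0.3351 = 0.03538 L.
At equivalence all the acid is converted to C6H5O-; total volume = 0.03204 + 0.03538 = 0.06742 L, so [C6H5O-] = 0.01185/0.06742 = 0.1758 M.
Kb = Kw/Ka = 1.0e-14 / 1.0 x 10^-10 = 0.000100.
[OH^-] = sqrt(Kb x [C6H5O-]) = sqrt(0.000100 x 0.1758) = 0.00419 M.
pOH = 2.38, so pH = 14.00 - 2.38 = 11.62.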